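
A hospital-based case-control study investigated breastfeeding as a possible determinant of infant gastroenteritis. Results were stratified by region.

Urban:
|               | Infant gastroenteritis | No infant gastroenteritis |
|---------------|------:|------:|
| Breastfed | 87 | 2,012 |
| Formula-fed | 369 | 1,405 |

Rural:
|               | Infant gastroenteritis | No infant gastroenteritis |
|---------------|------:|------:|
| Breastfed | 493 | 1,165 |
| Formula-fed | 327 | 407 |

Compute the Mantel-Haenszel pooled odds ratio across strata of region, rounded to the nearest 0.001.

OR_MH = Σ(aᵢdᵢ/nᵢ) / Σ(bᵢcᵢ/nᵢ), where nᵢ is the stratum total.
Stratum 1 (Urban): n = 3873; a·d/n = 87·1405/3873 = 31.5608; b·c/n = 2012·369/3873 = 191.6933
Stratum 2 (Rural): n = 2392; a·d/n = 493·407/2392 = 83.8842; b·c/n = 1165·327/2392 = 159.2621
OR_MH = (31.5608 + 83.8842) / (191.6933 + 159.2621) = 115.4450 / 350.9554 = 0.32894

0.329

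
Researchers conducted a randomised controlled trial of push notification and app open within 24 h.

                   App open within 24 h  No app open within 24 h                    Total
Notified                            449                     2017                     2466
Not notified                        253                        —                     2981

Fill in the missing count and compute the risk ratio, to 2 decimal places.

The missing cell is in the unexposed row: 2981 − 253 = 2728.
So a = 449, b = 2017, c = 253, d = 2728.
RR = [a/(a+b)] / [c/(c+d)] = (449/2466) / (253/2981) = 0.18208/0.08487 = 2.14533

2.15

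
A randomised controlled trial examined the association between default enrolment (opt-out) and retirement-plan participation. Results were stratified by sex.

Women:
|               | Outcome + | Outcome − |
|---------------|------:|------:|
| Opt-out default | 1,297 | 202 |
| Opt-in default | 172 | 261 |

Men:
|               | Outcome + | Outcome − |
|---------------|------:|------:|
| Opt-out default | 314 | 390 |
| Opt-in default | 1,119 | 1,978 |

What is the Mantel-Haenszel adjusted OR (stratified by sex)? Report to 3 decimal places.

OR_MH = Σ(aᵢdᵢ/nᵢ) / Σ(bᵢcᵢ/nᵢ), where nᵢ is the stratum total.
Stratum 1 (Women): n = 1932; a·d/n = 1297·261/1932 = 175.2158; b·c/n = 202·172/1932 = 17.9834
Stratum 2 (Men): n = 3801; a·d/n = 314·1978/3801 = 163.4023; b·c/n = 390·1119/3801 = 114.8145
OR_MH = (175.2158 + 163.4023) / (17.9834 + 114.8145) = 338.6181 / 132.7980 = 2.54987

2.550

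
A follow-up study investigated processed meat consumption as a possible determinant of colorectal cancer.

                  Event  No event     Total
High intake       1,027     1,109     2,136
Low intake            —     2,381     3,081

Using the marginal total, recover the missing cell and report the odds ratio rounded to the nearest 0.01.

The missing cell is in the unexposed row: 3081 − 2381 = 700.
So a = 1027, b = 1109, c = 700, d = 2381.
OR = (a·d)/(b·c) = (1027 × 2381) / (1109 × 700) = 2445287 / 776300 = 3.14993

3.15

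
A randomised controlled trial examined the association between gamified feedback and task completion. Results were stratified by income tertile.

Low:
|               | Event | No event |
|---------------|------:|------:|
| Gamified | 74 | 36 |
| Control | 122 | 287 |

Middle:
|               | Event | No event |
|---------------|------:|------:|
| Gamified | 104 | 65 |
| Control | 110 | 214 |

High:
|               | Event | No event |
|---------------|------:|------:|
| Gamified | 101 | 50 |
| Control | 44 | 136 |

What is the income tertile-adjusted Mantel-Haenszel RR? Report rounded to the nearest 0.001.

RR_MH = Σ(aᵢ·n₀ᵢ/nᵢ) / Σ(cᵢ·n₁ᵢ/nᵢ), with n₁ᵢ = aᵢ+bᵢ (exposed), n₀ᵢ = cᵢ+dᵢ (unexposed), nᵢ = n₁ᵢ+n₀ᵢ.
Stratum 1 (Low): n₁ = 110, n₀ = 409, n = 519; a·n₀/n = 74·409/519 = 58.3160; c·n₁/n = 122·110/519 = 25.8574
Stratum 2 (Middle): n₁ = 169, n₀ = 324, n = 493; a·n₀/n = 104·324/493 = 68.3489; c·n₁/n = 110·169/493 = 37.7079
Stratum 3 (High): n₁ = 151, n₀ = 180, n = 331; a·n₀/n = 101·180/331 = 54.9245; c·n₁/n = 44·151/331 = 20.0725
RR_MH = (58.3160 + 68.3489 + 54.9245) / (25.8574 + 37.7079 + 20.0725) = 181.5893 / 83.6378 = 2.17114

2.171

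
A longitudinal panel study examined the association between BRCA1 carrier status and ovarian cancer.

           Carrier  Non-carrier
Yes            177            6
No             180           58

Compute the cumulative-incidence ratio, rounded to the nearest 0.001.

Reading the table with exposure as columns: a = 177 (Carrier, case), b = 180 (Carrier, non-case), c = 6 (Non-carrier, case), d = 58.
Risk in exposed = 177/357 = 0.49580; risk in unexposed = 6/64 = 0.09375.
RR = 0.49580 / 0.09375 = 5.28852
The risk among the exposed is 5.29 times that among the unexposed.

5.289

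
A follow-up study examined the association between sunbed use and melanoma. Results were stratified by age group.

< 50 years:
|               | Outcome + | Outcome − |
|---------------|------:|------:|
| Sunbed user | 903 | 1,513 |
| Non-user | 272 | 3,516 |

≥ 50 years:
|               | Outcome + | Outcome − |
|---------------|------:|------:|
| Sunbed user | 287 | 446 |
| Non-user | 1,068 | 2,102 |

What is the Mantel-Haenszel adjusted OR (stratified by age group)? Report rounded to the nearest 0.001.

OR_MH = Σ(aᵢdᵢ/nᵢ) / Σ(bᵢcᵢ/nᵢ), where nᵢ is the stratum total.
Stratum 1 (< 50 years): n = 6204; a·d/n = 903·3516/6204 = 511.7582; b·c/n = 1513·272/6204 = 66.3340
Stratum 2 (≥ 50 years): n = 3903; a·d/n = 287·2102/3903 = 154.5667; b·c/n = 446·1068/3903 = 122.0415
OR_MH = (511.7582 + 154.5667) / (66.3340 + 122.0415) = 666.3250 / 188.3755 = 3.53722

3.537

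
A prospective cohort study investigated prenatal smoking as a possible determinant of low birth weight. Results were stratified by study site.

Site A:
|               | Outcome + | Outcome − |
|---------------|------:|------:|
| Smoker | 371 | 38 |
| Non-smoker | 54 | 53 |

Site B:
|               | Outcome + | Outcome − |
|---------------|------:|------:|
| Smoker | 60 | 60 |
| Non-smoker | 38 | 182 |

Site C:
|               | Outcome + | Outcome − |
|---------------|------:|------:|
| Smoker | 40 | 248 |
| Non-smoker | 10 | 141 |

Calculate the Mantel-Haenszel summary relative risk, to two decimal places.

2.06

RR_MH = Σ(aᵢ·n₀ᵢ/nᵢ) / Σ(cᵢ·n₁ᵢ/nᵢ), with n₁ᵢ = aᵢ+bᵢ (exposed), n₀ᵢ = cᵢ+dᵢ (unexposed), nᵢ = n₁ᵢ+n₀ᵢ.
Stratum 1 (Site A): n₁ = 409, n₀ = 107, n = 516; a·n₀/n = 371·107/516 = 76.9322; c·n₁/n = 54·409/516 = 42.8023
Stratum 2 (Site B): n₁ = 120, n₀ = 220, n = 340; a·n₀/n = 60·220/340 = 38.8235; c·n₁/n = 38·120/340 = 13.4118
Stratum 3 (Site C): n₁ = 288, n₀ = 151, n = 439; a·n₀/n = 40·151/439 = 13.7585; c·n₁/n = 10·288/439 = 6.5604
RR_MH = (76.9322 + 38.8235 + 13.7585) / (42.8023 + 13.4118 + 6.5604) = 129.5142 / 62.7745 = 2.06317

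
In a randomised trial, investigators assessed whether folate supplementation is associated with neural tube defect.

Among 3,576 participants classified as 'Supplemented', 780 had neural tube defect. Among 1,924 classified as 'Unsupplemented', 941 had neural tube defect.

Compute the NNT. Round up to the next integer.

4

Risk in treated group = 780/3576 = 0.21812; risk in control = 941/1924 = 0.48909.
Absolute risk reduction = 0.48909 − 0.21812 = 0.27096
NNT = 1 / ARR = 1 / 0.27096 = 3.691 → round up → 4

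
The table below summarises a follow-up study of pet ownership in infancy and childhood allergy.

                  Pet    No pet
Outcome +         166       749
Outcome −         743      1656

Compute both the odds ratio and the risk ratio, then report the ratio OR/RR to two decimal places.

0.84

Reading the table with exposure as columns: a = 166 (Pet, case), b = 743 (Pet, non-case), c = 749 (No pet, case), d = 1656.
OR = (166·1656)/(743·749) = 274896/556507 = 0.49397
Risk in exposed = 166/909 = 0.18262; risk in unexposed = 749/2405 = 0.31143; RR = 0.58638
OR/RR = 0.49397 / 0.58638 = 0.84240
The outcome is not rare, so the OR lies further from 1 than the RR.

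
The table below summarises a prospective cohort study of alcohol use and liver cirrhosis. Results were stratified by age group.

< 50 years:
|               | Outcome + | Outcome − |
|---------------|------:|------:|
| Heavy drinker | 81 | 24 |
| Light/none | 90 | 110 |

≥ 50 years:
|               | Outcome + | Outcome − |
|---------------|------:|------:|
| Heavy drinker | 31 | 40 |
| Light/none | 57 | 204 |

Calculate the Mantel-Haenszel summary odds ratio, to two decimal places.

3.46

OR_MH = Σ(aᵢdᵢ/nᵢ) / Σ(bᵢcᵢ/nᵢ), where nᵢ is the stratum total.
Stratum 1 (< 50 years): n = 305; a·d/n = 81·110/305 = 29.2131; b·c/n = 24·90/305 = 7.0820
Stratum 2 (≥ 50 years): n = 332; a·d/n = 31·204/332 = 19.0482; b·c/n = 40·57/332 = 6.8675
OR_MH = (29.2131 + 19.0482) / (7.0820 + 6.8675) = 48.2613 / 13.9494 = 3.45973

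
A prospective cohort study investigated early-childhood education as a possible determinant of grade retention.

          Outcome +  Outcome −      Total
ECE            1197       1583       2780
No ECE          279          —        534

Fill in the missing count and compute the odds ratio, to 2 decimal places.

0.69

The missing cell is in the unexposed row: 534 − 279 = 255.
So a = 1197, b = 1583, c = 279, d = 255.
OR = (a·d)/(b·c) = (1197 × 255) / (1583 × 279) = 305235 / 441657 = 0.69111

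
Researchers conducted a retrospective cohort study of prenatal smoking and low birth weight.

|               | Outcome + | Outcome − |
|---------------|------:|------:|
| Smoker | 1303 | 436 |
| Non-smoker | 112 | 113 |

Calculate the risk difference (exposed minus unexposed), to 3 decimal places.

Cells: a = 1303, b = 436, c = 112, d = 113.
Risk in exposed = 1303/1739 = 0.749281; risk in unexposed = 112/225 = 0.497778.
Risk difference = 0.749281 − 0.497778 = 0.251503

0.252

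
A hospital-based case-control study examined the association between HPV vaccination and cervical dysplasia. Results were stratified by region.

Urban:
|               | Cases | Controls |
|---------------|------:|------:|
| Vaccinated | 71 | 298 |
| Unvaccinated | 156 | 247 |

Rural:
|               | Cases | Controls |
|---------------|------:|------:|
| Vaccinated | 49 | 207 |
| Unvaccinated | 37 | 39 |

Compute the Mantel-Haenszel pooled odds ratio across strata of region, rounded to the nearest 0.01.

OR_MH = Σ(aᵢdᵢ/nᵢ) / Σ(bᵢcᵢ/nᵢ), where nᵢ is the stratum total.
Stratum 1 (Urban): n = 772; a·d/n = 71·247/772 = 22.7163; b·c/n = 298·156/772 = 60.2176
Stratum 2 (Rural): n = 332; a·d/n = 49·39/332 = 5.7560; b·c/n = 207·37/332 = 23.0693
OR_MH = (22.7163 + 5.7560) / (60.2176 + 23.0693) = 28.4723 / 83.2869 = 0.34186

0.34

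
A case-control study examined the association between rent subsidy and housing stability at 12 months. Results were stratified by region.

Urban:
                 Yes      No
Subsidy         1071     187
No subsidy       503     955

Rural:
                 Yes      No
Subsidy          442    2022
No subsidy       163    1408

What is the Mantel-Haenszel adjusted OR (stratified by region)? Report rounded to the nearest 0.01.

4.56

OR_MH = Σ(aᵢdᵢ/nᵢ) / Σ(bᵢcᵢ/nᵢ), where nᵢ is the stratum total.
Stratum 1 (Urban): n = 2716; a·d/n = 1071·955/2716 = 376.5851; b·c/n = 187·503/2716 = 34.6322
Stratum 2 (Rural): n = 4035; a·d/n = 442·1408/4035 = 154.2344; b·c/n = 2022·163/4035 = 81.6818
OR_MH = (376.5851 + 154.2344) / (34.6322 + 81.6818) = 530.8195 / 116.3140 = 4.56368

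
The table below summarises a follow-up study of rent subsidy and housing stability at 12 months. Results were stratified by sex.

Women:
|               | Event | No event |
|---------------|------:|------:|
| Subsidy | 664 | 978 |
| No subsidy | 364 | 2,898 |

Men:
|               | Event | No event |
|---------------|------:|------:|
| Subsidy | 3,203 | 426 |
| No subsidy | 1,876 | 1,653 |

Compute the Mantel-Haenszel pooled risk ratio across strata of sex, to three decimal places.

1.883

RR_MH = Σ(aᵢ·n₀ᵢ/nᵢ) / Σ(cᵢ·n₁ᵢ/nᵢ), with n₁ᵢ = aᵢ+bᵢ (exposed), n₀ᵢ = cᵢ+dᵢ (unexposed), nᵢ = n₁ᵢ+n₀ᵢ.
Stratum 1 (Women): n₁ = 1642, n₀ = 3262, n = 4904; a·n₀/n = 664·3262/4904 = 441.6737; c·n₁/n = 364·1642/4904 = 121.8777
Stratum 2 (Men): n₁ = 3629, n₀ = 3529, n = 7158; a·n₀/n = 3203·3529/7158 = 1579.1264; c·n₁/n = 1876·3629/7158 = 951.1042
RR_MH = (441.6737 + 1579.1264) / (121.8777 + 951.1042) = 2020.8002 / 1072.9819 = 1.88335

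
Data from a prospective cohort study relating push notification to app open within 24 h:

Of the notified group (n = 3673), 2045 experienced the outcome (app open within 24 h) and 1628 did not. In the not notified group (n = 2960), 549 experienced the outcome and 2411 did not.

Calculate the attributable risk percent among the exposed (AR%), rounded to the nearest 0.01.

From the description: a = 2045, b = 1628, c = 549, d = 2411.
Risk in exposed = 2045/3673 = 0.55677; risk in unexposed = 549/2960 = 0.18547.
RR = 0.55677/0.18547 = 3.00187
AR% = (RR − 1)/RR × 100 = (3.00187 − 1)/3.00187 × 100 = 66.6874%

66.69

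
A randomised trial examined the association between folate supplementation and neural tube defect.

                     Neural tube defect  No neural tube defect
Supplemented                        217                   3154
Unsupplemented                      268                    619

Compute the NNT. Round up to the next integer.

Risk in treated group = 217/3371 = 0.06437; risk in control = 268/887 = 0.30214.
Absolute risk reduction = 0.30214 − 0.06437 = 0.23777
NNT = 1 / ARR = 1 / 0.23777 = 4.206 → round up → 5

5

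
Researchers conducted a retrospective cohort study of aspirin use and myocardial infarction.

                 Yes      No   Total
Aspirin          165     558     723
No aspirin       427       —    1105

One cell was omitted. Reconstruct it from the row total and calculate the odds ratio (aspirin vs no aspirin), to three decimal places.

0.470

The missing cell is in the unexposed row: 1105 − 427 = 678.
So a = 165, b = 558, c = 427, d = 678.
OR = (a·d)/(b·c) = (165 × 678) / (558 × 427) = 111870 / 238266 = 0.46952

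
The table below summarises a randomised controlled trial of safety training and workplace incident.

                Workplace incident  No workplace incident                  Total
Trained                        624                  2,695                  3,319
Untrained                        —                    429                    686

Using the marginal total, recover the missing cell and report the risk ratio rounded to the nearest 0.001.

The missing cell is in the unexposed row: 686 − 429 = 257.
So a = 624, b = 2695, c = 257, d = 429.
RR = [a/(a+b)] / [c/(c+d)] = (624/3319) / (257/686) = 0.18801/0.37464 = 0.50184

0.502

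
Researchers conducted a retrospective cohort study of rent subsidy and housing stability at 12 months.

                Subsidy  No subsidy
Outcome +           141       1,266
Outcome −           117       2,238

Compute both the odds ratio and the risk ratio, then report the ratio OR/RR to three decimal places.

Reading the table with exposure as columns: a = 141 (Subsidy, case), b = 117 (Subsidy, non-case), c = 1266 (No subsidy, case), d = 2238.
OR = (141·2238)/(117·1266) = 315558/148122 = 2.13039
Risk in exposed = 141/258 = 0.54651; risk in unexposed = 1266/3504 = 0.36130; RR = 1.51262
OR/RR = 2.13039 / 1.51262 = 1.40841
The outcome is not rare, so the OR lies further from 1 than the RR.

1.408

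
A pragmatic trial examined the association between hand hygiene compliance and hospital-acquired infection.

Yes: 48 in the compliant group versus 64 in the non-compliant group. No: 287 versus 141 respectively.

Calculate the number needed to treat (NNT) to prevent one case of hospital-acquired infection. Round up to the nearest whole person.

6

Risk in treated group = 48/335 = 0.14328; risk in control = 64/205 = 0.31220.
Absolute risk reduction = 0.31220 − 0.14328 = 0.16891
NNT = 1 / ARR = 1 / 0.16891 = 5.920 → round up → 6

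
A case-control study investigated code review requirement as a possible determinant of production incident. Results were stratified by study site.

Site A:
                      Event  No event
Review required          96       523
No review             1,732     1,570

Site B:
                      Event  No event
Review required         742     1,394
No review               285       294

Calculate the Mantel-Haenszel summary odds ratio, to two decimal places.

OR_MH = Σ(aᵢdᵢ/nᵢ) / Σ(bᵢcᵢ/nᵢ), where nᵢ is the stratum total.
Stratum 1 (Site A): n = 3921; a·d/n = 96·1570/3921 = 38.4392; b·c/n = 523·1732/3921 = 231.0217
Stratum 2 (Site B): n = 2715; a·d/n = 742·294/2715 = 80.3492; b·c/n = 1394·285/2715 = 146.3315
OR_MH = (38.4392 + 80.3492) / (231.0217 + 146.3315) = 118.7883 / 377.3532 = 0.31479

0.31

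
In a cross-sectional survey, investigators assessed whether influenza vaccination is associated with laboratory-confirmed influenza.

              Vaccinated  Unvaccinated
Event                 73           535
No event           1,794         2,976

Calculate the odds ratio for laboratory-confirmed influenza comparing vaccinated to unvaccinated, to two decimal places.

Reading the table with exposure as columns: a = 73 (Vaccinated, case), b = 1794 (Vaccinated, non-case), c = 535 (Unvaccinated, case), d = 2976.
OR = (a·d)/(b·c) = (73 × 2976) / (1794 × 535) = 217248 / 959790 = 0.22635
Exposure is associated with lower odds of laboratory-confirmed influenza (OR = 0.23 < 1).

0.23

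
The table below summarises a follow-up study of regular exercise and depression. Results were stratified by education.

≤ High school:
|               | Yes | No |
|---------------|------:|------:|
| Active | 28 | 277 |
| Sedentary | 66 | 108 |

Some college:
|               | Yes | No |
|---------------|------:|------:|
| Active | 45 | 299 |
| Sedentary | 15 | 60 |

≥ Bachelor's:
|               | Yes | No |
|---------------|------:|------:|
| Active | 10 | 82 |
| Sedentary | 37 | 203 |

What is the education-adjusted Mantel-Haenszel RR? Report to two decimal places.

RR_MH = Σ(aᵢ·n₀ᵢ/nᵢ) / Σ(cᵢ·n₁ᵢ/nᵢ), with n₁ᵢ = aᵢ+bᵢ (exposed), n₀ᵢ = cᵢ+dᵢ (unexposed), nᵢ = n₁ᵢ+n₀ᵢ.
Stratum 1 (≤ High school): n₁ = 305, n₀ = 174, n = 479; a·n₀/n = 28·174/479 = 10.1712; c·n₁/n = 66·305/479 = 42.0251
Stratum 2 (Some college): n₁ = 344, n₀ = 75, n = 419; a·n₀/n = 45·75/419 = 8.0549; c·n₁/n = 15·344/419 = 12.3150
Stratum 3 (≥ Bachelor's): n₁ = 92, n₀ = 240, n = 332; a·n₀/n = 10·240/332 = 7.2289; c·n₁/n = 37·92/332 = 10.2530
RR_MH = (10.1712 + 8.0549 + 7.2289) / (42.0251 + 12.3150 + 10.2530) = 25.4550 / 64.5931 = 0.39408

0.39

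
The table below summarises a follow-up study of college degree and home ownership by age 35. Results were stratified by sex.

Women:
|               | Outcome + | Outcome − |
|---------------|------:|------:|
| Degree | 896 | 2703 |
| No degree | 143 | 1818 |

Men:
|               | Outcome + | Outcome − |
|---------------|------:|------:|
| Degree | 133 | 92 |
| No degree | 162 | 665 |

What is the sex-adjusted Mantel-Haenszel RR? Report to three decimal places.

RR_MH = Σ(aᵢ·n₀ᵢ/nᵢ) / Σ(cᵢ·n₁ᵢ/nᵢ), with n₁ᵢ = aᵢ+bᵢ (exposed), n₀ᵢ = cᵢ+dᵢ (unexposed), nᵢ = n₁ᵢ+n₀ᵢ.
Stratum 1 (Women): n₁ = 3599, n₀ = 1961, n = 5560; a·n₀/n = 896·1961/5560 = 316.0173; c·n₁/n = 143·3599/5560 = 92.5642
Stratum 2 (Men): n₁ = 225, n₀ = 827, n = 1052; a·n₀/n = 133·827/1052 = 104.5542; c·n₁/n = 162·225/1052 = 34.6483
RR_MH = (316.0173 + 104.5542) / (92.5642 + 34.6483) = 420.5714 / 127.2125 = 3.30605

3.306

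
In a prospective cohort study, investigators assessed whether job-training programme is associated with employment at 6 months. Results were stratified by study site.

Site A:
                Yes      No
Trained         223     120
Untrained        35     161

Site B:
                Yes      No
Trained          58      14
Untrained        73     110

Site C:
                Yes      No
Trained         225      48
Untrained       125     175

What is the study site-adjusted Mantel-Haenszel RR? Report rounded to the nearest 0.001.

RR_MH = Σ(aᵢ·n₀ᵢ/nᵢ) / Σ(cᵢ·n₁ᵢ/nᵢ), with n₁ᵢ = aᵢ+bᵢ (exposed), n₀ᵢ = cᵢ+dᵢ (unexposed), nᵢ = n₁ᵢ+n₀ᵢ.
Stratum 1 (Site A): n₁ = 343, n₀ = 196, n = 539; a·n₀/n = 223·196/539 = 81.0909; c·n₁/n = 35·343/539 = 22.2727
Stratum 2 (Site B): n₁ = 72, n₀ = 183, n = 255; a·n₀/n = 58·183/255 = 41.6235; c·n₁/n = 73·72/255 = 20.6118
Stratum 3 (Site C): n₁ = 273, n₀ = 300, n = 573; a·n₀/n = 225·300/573 = 117.8010; c·n₁/n = 125·273/573 = 59.5550
RR_MH = (81.0909 + 41.6235 + 117.8010) / (22.2727 + 20.6118 + 59.5550) = 240.5155 / 102.4395 = 2.34788

2.348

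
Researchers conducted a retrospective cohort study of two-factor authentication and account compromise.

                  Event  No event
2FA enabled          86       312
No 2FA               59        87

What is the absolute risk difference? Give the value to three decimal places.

-0.188

Cells: a = 86, b = 312, c = 59, d = 87.
Risk in exposed = 86/398 = 0.216080; risk in unexposed = 59/146 = 0.404110.
Risk difference = 0.216080 − 0.404110 = -0.188029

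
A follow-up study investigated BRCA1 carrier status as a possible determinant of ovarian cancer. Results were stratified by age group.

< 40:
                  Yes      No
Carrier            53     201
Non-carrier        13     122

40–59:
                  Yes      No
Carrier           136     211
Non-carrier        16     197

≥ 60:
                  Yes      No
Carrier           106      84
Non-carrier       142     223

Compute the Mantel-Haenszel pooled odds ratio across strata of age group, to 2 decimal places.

3.13

OR_MH = Σ(aᵢdᵢ/nᵢ) / Σ(bᵢcᵢ/nᵢ), where nᵢ is the stratum total.
Stratum 1 (< 40): n = 389; a·d/n = 53·122/389 = 16.6221; b·c/n = 201·13/389 = 6.7172
Stratum 2 (40–59): n = 560; a·d/n = 136·197/560 = 47.8429; b·c/n = 211·16/560 = 6.0286
Stratum 3 (≥ 60): n = 555; a·d/n = 106·223/555 = 42.5910; b·c/n = 84·142/555 = 21.4919
OR_MH = (16.6221 + 47.8429 + 42.5910) / (6.7172 + 6.0286 + 21.4919) = 107.0560 / 34.2377 = 3.12685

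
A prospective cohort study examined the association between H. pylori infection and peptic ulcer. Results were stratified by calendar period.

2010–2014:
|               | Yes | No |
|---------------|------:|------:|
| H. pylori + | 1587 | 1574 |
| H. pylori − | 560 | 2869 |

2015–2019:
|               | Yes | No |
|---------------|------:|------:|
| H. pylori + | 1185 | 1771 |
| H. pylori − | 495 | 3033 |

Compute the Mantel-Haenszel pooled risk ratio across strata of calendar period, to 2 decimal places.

RR_MH = Σ(aᵢ·n₀ᵢ/nᵢ) / Σ(cᵢ·n₁ᵢ/nᵢ), with n₁ᵢ = aᵢ+bᵢ (exposed), n₀ᵢ = cᵢ+dᵢ (unexposed), nᵢ = n₁ᵢ+n₀ᵢ.
Stratum 1 (2010–2014): n₁ = 3161, n₀ = 3429, n = 6590; a·n₀/n = 1587·3429/6590 = 825.7698; c·n₁/n = 560·3161/6590 = 268.6131
Stratum 2 (2015–2019): n₁ = 2956, n₀ = 3528, n = 6484; a·n₀/n = 1185·3528/6484 = 644.7687; c·n₁/n = 495·2956/6484 = 225.6663
RR_MH = (825.7698 + 644.7687) / (268.6131 + 225.6663) = 1470.5385 / 494.2793 = 2.97512

2.98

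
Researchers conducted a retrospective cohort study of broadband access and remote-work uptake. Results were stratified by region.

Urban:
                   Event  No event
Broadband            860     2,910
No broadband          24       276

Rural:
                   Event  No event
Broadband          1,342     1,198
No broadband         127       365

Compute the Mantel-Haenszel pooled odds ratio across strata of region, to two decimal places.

3.27

OR_MH = Σ(aᵢdᵢ/nᵢ) / Σ(bᵢcᵢ/nᵢ), where nᵢ is the stratum total.
Stratum 1 (Urban): n = 4070; a·d/n = 860·276/4070 = 58.3194; b·c/n = 2910·24/4070 = 17.1597
Stratum 2 (Rural): n = 3032; a·d/n = 1342·365/3032 = 161.5534; b·c/n = 1198·127/3032 = 50.1801
OR_MH = (58.3194 + 161.5534) / (17.1597 + 50.1801) = 219.8728 / 67.3398 = 3.26513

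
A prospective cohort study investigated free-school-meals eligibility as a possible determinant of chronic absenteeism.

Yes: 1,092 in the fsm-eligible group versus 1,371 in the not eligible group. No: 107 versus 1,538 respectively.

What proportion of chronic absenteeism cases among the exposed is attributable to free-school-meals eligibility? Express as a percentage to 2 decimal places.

From the description: a = 1092, b = 107, c = 1371, d = 1538.
Risk in exposed = 1092/1199 = 0.91076; risk in unexposed = 1371/2909 = 0.47130.
RR = 0.91076/0.47130 = 1.93246
AR% = (RR − 1)/RR × 100 = (1.93246 − 1)/1.93246 × 100 = 48.2524%

48.25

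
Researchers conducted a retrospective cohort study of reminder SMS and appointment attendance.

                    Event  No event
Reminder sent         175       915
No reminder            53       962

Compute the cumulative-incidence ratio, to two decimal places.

Cells: a = 175, b = 915, c = 53, d = 962.
Risk in exposed = 175/1090 = 0.16055; risk in unexposed = 53/1015 = 0.05222.
RR = 0.16055 / 0.05222 = 3.07469
The risk among the exposed is 3.07 times that among the unexposed.

3.07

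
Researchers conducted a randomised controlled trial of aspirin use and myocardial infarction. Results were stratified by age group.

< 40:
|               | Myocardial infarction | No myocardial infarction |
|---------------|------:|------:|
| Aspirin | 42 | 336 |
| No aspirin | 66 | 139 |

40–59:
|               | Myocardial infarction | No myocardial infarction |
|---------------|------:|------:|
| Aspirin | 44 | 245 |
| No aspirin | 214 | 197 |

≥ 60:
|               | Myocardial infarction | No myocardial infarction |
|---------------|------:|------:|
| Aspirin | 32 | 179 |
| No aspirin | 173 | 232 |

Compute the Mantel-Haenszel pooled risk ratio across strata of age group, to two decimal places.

0.32

RR_MH = Σ(aᵢ·n₀ᵢ/nᵢ) / Σ(cᵢ·n₁ᵢ/nᵢ), with n₁ᵢ = aᵢ+bᵢ (exposed), n₀ᵢ = cᵢ+dᵢ (unexposed), nᵢ = n₁ᵢ+n₀ᵢ.
Stratum 1 (< 40): n₁ = 378, n₀ = 205, n = 583; a·n₀/n = 42·205/583 = 14.7684; c·n₁/n = 66·378/583 = 42.7925
Stratum 2 (40–59): n₁ = 289, n₀ = 411, n = 700; a·n₀/n = 44·411/700 = 25.8343; c·n₁/n = 214·289/700 = 88.3514
Stratum 3 (≥ 60): n₁ = 211, n₀ = 405, n = 616; a·n₀/n = 32·405/616 = 21.0390; c·n₁/n = 173·211/616 = 59.2581
RR_MH = (14.7684 + 25.8343 + 21.0390) / (42.7925 + 88.3514 + 59.2581) = 61.6417 / 190.4020 = 0.32374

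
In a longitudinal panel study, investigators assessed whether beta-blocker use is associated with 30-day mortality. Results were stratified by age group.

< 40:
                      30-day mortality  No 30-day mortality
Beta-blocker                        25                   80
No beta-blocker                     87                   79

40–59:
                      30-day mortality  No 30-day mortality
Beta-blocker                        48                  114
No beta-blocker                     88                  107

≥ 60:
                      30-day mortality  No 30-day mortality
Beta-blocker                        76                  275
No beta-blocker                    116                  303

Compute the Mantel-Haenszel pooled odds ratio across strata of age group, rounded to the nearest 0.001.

0.542

OR_MH = Σ(aᵢdᵢ/nᵢ) / Σ(bᵢcᵢ/nᵢ), where nᵢ is the stratum total.
Stratum 1 (< 40): n = 271; a·d/n = 25·79/271 = 7.2878; b·c/n = 80·87/271 = 25.6827
Stratum 2 (40–59): n = 357; a·d/n = 48·107/357 = 14.3866; b·c/n = 114·88/357 = 28.1008
Stratum 3 (≥ 60): n = 770; a·d/n = 76·303/770 = 29.9065; b·c/n = 275·116/770 = 41.4286
OR_MH = (7.2878 + 14.3866 + 29.9065) / (25.6827 + 28.1008 + 41.4286) = 51.5809 / 95.2121 = 0.54175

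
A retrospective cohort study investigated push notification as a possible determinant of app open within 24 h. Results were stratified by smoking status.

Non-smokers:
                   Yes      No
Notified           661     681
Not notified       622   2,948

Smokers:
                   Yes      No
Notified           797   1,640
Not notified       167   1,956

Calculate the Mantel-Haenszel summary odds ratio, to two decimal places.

5.05

OR_MH = Σ(aᵢdᵢ/nᵢ) / Σ(bᵢcᵢ/nᵢ), where nᵢ is the stratum total.
Stratum 1 (Non-smokers): n = 4912; a·d/n = 661·2948/4912 = 396.7077; b·c/n = 681·622/4912 = 86.2341
Stratum 2 (Smokers): n = 4560; a·d/n = 797·1956/4560 = 341.8711; b·c/n = 1640·167/4560 = 60.0614
OR_MH = (396.7077 + 341.8711) / (86.2341 + 60.0614) = 738.5787 / 146.2955 = 5.04854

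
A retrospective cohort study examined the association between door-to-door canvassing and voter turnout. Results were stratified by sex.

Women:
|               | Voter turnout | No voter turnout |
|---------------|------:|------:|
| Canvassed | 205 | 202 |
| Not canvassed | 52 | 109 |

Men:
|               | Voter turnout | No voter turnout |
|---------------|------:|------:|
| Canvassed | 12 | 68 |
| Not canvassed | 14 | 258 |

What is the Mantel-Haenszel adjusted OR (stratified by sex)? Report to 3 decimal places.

2.271

OR_MH = Σ(aᵢdᵢ/nᵢ) / Σ(bᵢcᵢ/nᵢ), where nᵢ is the stratum total.
Stratum 1 (Women): n = 568; a·d/n = 205·109/568 = 39.3398; b·c/n = 202·52/568 = 18.4930
Stratum 2 (Men): n = 352; a·d/n = 12·258/352 = 8.7955; b·c/n = 68·14/352 = 2.7045
OR_MH = (39.3398 + 8.7955) / (18.4930 + 2.7045) = 48.1352 / 21.1975 = 2.27080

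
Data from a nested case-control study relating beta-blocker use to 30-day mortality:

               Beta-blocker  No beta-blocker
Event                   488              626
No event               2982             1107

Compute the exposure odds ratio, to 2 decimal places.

Reading the table with exposure as columns: a = 488 (Beta-blocker, case), b = 2982 (Beta-blocker, non-case), c = 626 (No beta-blocker, case), d = 1107.
OR = (a·d)/(b·c) = (488 × 1107) / (2982 × 626) = 540216 / 1866732 = 0.28939
Exposure is associated with lower odds of 30-day mortality (OR = 0.29 < 1).

0.29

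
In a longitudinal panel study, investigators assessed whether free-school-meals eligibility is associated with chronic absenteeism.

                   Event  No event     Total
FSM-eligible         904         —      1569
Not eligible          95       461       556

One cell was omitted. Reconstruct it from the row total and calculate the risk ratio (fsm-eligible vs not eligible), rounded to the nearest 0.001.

3.372

The missing cell is in the exposed row: 1569 − 904 = 665.
So a = 904, b = 665, c = 95, d = 461.
RR = [a/(a+b)] / [c/(c+d)] = (904/1569) / (95/556) = 0.57616/0.17086 = 3.37207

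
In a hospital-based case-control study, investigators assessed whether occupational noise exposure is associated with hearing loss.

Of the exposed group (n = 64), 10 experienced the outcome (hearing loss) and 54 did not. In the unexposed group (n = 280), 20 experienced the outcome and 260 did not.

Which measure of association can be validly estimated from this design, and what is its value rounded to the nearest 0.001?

2.407

From the description: a = 10, b = 54, c = 20, d = 260.
This is a hospital-based case-control study: participants were sampled on outcome status, so risks in the source population cannot be estimated directly — relative risk is not valid here. The odds ratio is the appropriate measure.
OR = (a·d)/(b·c) = (10 × 260) / (54 × 20) = 2600 / 1080 = 2.40741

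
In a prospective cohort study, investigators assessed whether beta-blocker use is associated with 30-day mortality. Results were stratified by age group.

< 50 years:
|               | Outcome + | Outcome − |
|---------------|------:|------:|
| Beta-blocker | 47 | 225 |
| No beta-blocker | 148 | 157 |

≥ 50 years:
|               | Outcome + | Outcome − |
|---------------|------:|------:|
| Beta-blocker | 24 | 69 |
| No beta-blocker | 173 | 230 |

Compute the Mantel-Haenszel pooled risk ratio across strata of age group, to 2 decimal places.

0.43

RR_MH = Σ(aᵢ·n₀ᵢ/nᵢ) / Σ(cᵢ·n₁ᵢ/nᵢ), with n₁ᵢ = aᵢ+bᵢ (exposed), n₀ᵢ = cᵢ+dᵢ (unexposed), nᵢ = n₁ᵢ+n₀ᵢ.
Stratum 1 (< 50 years): n₁ = 272, n₀ = 305, n = 577; a·n₀/n = 47·305/577 = 24.8440; c·n₁/n = 148·272/577 = 69.7678
Stratum 2 (≥ 50 years): n₁ = 93, n₀ = 403, n = 496; a·n₀/n = 24·403/496 = 19.5000; c·n₁/n = 173·93/496 = 32.4375
RR_MH = (24.8440 + 19.5000) / (69.7678 + 32.4375) = 44.3440 / 102.2053 = 0.43387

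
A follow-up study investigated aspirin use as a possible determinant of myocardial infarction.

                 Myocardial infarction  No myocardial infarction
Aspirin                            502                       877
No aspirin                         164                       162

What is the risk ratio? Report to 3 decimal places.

0.724

Cells: a = 502, b = 877, c = 164, d = 162.
Risk in exposed = 502/1379 = 0.36403; risk in unexposed = 164/326 = 0.50307.
RR = 0.36403 / 0.50307 = 0.72362
The risk is 28% lower among the exposed than among the unexposed.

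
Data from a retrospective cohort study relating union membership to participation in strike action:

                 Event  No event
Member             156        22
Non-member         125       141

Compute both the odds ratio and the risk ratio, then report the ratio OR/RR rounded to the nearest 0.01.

Cells: a = 156, b = 22, c = 125, d = 141.
OR = (156·141)/(22·125) = 21996/2750 = 7.99855
Risk in exposed = 156/178 = 0.87640; risk in unexposed = 125/266 = 0.46992; RR = 1.86499
OR/RR = 7.99855 / 1.86499 = 4.28879
The outcome is not rare, so the OR lies further from 1 than the RR.

4.29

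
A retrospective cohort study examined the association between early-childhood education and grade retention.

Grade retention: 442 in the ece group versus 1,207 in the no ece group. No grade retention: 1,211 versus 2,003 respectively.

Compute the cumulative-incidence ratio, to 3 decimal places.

From the description: a = 442, b = 1211, c = 1207, d = 2003.
Risk in exposed = 442/1653 = 0.26739; risk in unexposed = 1207/3210 = 0.37601.
RR = 0.26739 / 0.37601 = 0.71113
The risk is 29% lower among the exposed than among the unexposed.

0.711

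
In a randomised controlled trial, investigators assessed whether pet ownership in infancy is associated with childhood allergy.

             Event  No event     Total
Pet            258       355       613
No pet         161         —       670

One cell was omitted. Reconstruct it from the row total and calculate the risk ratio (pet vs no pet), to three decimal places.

The missing cell is in the unexposed row: 670 − 161 = 509.
So a = 258, b = 355, c = 161, d = 509.
RR = [a/(a+b)] / [c/(c+d)] = (258/613) / (161/670) = 0.42088/0.24030 = 1.75149

1.751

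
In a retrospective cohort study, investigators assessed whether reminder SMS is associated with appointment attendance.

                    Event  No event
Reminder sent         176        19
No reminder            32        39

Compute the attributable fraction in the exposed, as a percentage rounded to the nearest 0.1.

50.1

Cells: a = 176, b = 19, c = 32, d = 39.
Risk in exposed = 176/195 = 0.90256; risk in unexposed = 32/71 = 0.45070.
RR = 0.90256/0.45070 = 2.00256
AR% = (RR − 1)/RR × 100 = (2.00256 − 1)/2.00256 × 100 = 50.0640%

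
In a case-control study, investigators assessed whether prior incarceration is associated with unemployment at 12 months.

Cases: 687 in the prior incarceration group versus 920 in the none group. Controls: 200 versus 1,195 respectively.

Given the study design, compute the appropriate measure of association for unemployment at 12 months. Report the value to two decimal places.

4.46

From the description: a = 687, b = 200, c = 920, d = 1195.
This is a case-control study: participants were sampled on outcome status, so risks in the source population cannot be estimated directly — relative risk is not valid here. The odds ratio is the appropriate measure.
OR = (a·d)/(b·c) = (687 × 1195) / (200 × 920) = 820965 / 184000 = 4.46177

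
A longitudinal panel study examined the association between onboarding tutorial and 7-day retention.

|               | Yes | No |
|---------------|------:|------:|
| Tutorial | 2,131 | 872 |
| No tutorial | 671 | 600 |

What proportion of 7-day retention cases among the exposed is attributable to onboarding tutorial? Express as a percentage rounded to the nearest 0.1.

Cells: a = 2131, b = 872, c = 671, d = 600.
Risk in exposed = 2131/3003 = 0.70962; risk in unexposed = 671/1271 = 0.52793.
RR = 0.70962/0.52793 = 1.34416
AR% = (RR − 1)/RR × 100 = (1.34416 − 1)/1.34416 × 100 = 25.6041%

25.6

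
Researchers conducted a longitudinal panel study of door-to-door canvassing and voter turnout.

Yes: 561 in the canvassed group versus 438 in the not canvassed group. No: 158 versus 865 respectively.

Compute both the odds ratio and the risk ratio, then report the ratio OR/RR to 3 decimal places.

From the description: a = 561, b = 158, c = 438, d = 865.
OR = (561·865)/(158·438) = 485265/69204 = 7.01209
Risk in exposed = 561/719 = 0.78025; risk in unexposed = 438/1303 = 0.33615; RR = 2.32116
OR/RR = 7.01209 / 2.32116 = 3.02095
The outcome is not rare, so the OR lies further from 1 than the RR.

3.021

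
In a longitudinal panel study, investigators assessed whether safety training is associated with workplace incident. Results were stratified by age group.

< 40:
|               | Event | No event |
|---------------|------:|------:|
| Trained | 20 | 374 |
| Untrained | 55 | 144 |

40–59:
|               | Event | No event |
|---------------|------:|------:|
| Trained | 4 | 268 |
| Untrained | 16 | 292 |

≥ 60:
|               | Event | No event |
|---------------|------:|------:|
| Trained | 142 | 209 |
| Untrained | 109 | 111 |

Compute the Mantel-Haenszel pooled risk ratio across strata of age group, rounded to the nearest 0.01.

0.57

RR_MH = Σ(aᵢ·n₀ᵢ/nᵢ) / Σ(cᵢ·n₁ᵢ/nᵢ), with n₁ᵢ = aᵢ+bᵢ (exposed), n₀ᵢ = cᵢ+dᵢ (unexposed), nᵢ = n₁ᵢ+n₀ᵢ.
Stratum 1 (< 40): n₁ = 394, n₀ = 199, n = 593; a·n₀/n = 20·199/593 = 6.7116; c·n₁/n = 55·394/593 = 36.5430
Stratum 2 (40–59): n₁ = 272, n₀ = 308, n = 580; a·n₀/n = 4·308/580 = 2.1241; c·n₁/n = 16·272/580 = 7.5034
Stratum 3 (≥ 60): n₁ = 351, n₀ = 220, n = 571; a·n₀/n = 142·220/571 = 54.7110; c·n₁/n = 109·351/571 = 67.0035
RR_MH = (6.7116 + 2.1241 + 54.7110) / (36.5430 + 7.5034 + 67.0035) = 63.5468 / 111.0500 = 0.57224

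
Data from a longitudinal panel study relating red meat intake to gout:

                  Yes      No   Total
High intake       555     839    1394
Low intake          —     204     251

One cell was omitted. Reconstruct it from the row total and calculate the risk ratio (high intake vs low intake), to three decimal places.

The missing cell is in the unexposed row: 251 − 204 = 47.
So a = 555, b = 839, c = 47, d = 204.
RR = [a/(a+b)] / [c/(c+d)] = (555/1394) / (47/251) = 0.39813/0.18725 = 2.12621

2.126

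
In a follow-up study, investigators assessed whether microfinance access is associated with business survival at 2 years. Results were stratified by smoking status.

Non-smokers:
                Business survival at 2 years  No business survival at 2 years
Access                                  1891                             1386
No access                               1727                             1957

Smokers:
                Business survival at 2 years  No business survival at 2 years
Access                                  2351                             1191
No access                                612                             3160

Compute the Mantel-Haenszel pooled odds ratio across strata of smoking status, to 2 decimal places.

3.49

OR_MH = Σ(aᵢdᵢ/nᵢ) / Σ(bᵢcᵢ/nᵢ), where nᵢ is the stratum total.
Stratum 1 (Non-smokers): n = 6961; a·d/n = 1891·1957/6961 = 531.6315; b·c/n = 1386·1727/6961 = 343.8618
Stratum 2 (Smokers): n = 7314; a·d/n = 2351·3160/7314 = 1015.7451; b·c/n = 1191·612/7314 = 99.6571
OR_MH = (531.6315 + 1015.7451) / (343.8618 + 99.6571) = 1547.3767 / 443.5189 = 3.48886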